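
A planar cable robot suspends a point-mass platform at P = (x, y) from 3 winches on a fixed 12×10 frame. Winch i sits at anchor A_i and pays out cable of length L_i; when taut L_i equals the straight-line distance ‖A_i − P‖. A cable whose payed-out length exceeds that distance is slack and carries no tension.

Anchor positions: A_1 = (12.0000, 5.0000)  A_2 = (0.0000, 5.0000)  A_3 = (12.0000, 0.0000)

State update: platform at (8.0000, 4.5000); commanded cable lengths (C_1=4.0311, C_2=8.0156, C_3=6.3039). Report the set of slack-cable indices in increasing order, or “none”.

3

cable 1: L_1 = ‖A_1−P‖ = 4.0311;  C_1 = 4.0311 → taut
cable 2: L_2 = ‖A_2−P‖ = 8.0156;  C_2 = 8.0156 → taut
cable 3: L_3 = ‖A_3−P‖ = 6.0208;  C_3 = 6.3039 → slack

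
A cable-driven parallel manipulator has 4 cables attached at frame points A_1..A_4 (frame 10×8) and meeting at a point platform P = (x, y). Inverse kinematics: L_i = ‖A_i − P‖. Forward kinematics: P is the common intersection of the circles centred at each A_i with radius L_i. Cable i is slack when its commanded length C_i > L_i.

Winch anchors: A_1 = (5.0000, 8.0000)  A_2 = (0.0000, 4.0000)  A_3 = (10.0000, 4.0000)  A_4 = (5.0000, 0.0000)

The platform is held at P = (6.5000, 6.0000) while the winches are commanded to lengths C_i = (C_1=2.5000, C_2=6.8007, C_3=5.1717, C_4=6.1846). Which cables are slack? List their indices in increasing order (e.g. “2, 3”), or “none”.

cable 1: L_1 = ‖A_1−P‖ = 2.5000;  C_1 = 2.5000 → taut
cable 2: L_2 = ‖A_2−P‖ = 6.8007;  C_2 = 6.8007 → taut
cable 3: L_3 = ‖A_3−P‖ = 4.0311;  C_3 = 5.1717 → slack
cable 4: L_4 = ‖A_4−P‖ = 6.1847;  C_4 = 6.1846 → taut

3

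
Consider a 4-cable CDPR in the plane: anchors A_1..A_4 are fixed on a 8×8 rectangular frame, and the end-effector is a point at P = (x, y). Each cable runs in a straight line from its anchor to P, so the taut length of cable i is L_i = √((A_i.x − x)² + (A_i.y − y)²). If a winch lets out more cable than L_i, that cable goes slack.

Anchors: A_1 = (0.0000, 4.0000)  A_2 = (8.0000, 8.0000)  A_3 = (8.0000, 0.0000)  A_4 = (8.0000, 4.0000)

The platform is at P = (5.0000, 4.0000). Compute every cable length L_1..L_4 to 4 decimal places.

(5.0000, 5.0000, 5.0000, 3.0000)

cable 1: Δx=-5.0000, Δy=0.0000; L_1 = √(Δx²+Δy²) = 5.0000
cable 2: Δx=3.0000, Δy=4.0000; L_2 = √(Δx²+Δy²) = 5.0000
cable 3: Δx=3.0000, Δy=-4.0000; L_3 = √(Δx²+Δy²) = 5.0000
cable 4: Δx=3.0000, Δy=0.0000; L_4 = √(Δx²+Δy²) = 3.0000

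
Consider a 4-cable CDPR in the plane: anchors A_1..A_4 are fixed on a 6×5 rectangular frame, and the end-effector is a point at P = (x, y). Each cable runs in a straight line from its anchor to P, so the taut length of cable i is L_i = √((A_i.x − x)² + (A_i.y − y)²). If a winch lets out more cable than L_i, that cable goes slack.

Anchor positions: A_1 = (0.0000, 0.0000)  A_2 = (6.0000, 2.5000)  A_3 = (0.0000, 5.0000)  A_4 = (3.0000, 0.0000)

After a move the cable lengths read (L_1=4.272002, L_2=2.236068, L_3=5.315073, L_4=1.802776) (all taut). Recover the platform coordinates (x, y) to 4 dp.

(4.0000, 1.5000)

expand ‖A_i−P‖²=L_i² and subtract eq 1 (q_i ≔ ‖A_i‖²−L_i²)
q_1 = 0.0000+0.0000−18.2500 = -18.2500
eq1−eq2 → [-12.0000  -5.0000]·P = -55.5000
eq1−eq3 → [0.0000  -10.0000]·P = -15.0000
eq1−eq4 → [-6.0000  0.0000]·P = -24.0000
2×2 solve → P = (4.0000, 1.5000)
check cable 4: ‖A_4−P‖² = 3.2500 ≈ L_4² = 3.2500 ✓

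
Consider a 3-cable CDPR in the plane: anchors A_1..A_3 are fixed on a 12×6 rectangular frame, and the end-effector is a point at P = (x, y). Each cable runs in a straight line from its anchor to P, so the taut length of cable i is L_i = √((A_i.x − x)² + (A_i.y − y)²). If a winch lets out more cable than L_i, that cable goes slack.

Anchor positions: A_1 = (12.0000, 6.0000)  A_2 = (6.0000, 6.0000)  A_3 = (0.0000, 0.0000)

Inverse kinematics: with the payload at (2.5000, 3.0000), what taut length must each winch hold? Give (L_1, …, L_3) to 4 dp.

(9.9624, 4.6098, 3.9051)

cable 1: Δx=9.5000, Δy=3.0000; L_1 = √(Δx²+Δy²) = 9.9624
cable 2: Δx=3.5000, Δy=3.0000; L_2 = √(Δx²+Δy²) = 4.6098
cable 3: Δx=-2.5000, Δy=-3.0000; L_3 = √(Δx²+Δy²) = 3.9051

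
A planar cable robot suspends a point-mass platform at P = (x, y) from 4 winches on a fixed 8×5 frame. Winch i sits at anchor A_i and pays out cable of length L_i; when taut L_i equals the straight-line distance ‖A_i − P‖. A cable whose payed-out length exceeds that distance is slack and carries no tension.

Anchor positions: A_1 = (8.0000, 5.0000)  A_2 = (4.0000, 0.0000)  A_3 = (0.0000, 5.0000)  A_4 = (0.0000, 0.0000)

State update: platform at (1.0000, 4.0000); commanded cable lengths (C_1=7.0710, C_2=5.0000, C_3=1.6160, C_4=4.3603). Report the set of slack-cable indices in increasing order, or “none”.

3, 4

cable 1: √((7.0000)²+(1.0000)²)=7.0711, C_1=7.0710: taut
cable 2: √((3.0000)²+(-4.0000)²)=5.0000, C_2=5.0000: taut
cable 3: √((-1.0000)²+(1.0000)²)=1.4142, C_3=1.6160: slack
cable 4: √((-1.0000)²+(-4.0000)²)=4.1231, C_4=4.3603: slack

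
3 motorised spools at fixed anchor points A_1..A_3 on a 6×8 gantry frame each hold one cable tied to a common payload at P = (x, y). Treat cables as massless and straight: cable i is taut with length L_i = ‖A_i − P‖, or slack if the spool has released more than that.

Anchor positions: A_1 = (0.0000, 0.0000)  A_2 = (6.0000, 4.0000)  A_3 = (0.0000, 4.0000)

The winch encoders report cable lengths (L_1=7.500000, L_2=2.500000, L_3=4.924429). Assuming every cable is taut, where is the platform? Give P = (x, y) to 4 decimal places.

each cable: (A_i−P)·(A_i−P) = L_i²; let c_i = ‖A_i‖²−L_i²
c_1 = 0.0000+0.0000−56.2500 = -56.2500
row 1: -12.0000x − 8.0000y = -102.0000  (c_2=45.7500)
row 2: 0.0000x − 8.0000y = -48.0000  (c_3=-8.2500)
Cramer on rows 1–2 → x = 4.5000, y = 6.0000

(4.5000, 6.0000)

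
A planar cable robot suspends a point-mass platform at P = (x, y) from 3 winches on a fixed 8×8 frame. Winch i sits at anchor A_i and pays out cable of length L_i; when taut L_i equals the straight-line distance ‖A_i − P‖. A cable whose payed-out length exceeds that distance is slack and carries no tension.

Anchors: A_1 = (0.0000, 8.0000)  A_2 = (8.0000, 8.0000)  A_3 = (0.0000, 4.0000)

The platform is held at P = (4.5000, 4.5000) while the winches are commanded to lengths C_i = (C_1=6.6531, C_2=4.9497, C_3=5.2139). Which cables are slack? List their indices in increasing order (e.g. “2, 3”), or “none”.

1, 3

cable 1: L_1 = ‖A_1−P‖ = 5.7009;  C_1 = 6.6531 → slack
cable 2: L_2 = ‖A_2−P‖ = 4.9497;  C_2 = 4.9497 → taut
cable 3: L_3 = ‖A_3−P‖ = 4.5277;  C_3 = 5.2139 → slack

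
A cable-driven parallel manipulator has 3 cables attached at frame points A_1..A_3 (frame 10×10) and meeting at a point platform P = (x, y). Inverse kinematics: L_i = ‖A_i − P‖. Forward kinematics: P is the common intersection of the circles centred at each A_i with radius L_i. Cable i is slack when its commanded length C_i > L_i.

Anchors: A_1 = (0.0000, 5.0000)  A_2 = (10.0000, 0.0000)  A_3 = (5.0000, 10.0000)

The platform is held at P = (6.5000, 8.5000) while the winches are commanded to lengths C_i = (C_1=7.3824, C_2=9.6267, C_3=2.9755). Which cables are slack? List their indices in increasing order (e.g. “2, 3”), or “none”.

cable 1: √((-6.5000)²+(-3.5000)²)=7.3824, C_1=7.3824: taut
cable 2: √((3.5000)²+(-8.5000)²)=9.1924, C_2=9.6267: slack
cable 3: √((-1.5000)²+(1.5000)²)=2.1213, C_3=2.9755: slack

2, 3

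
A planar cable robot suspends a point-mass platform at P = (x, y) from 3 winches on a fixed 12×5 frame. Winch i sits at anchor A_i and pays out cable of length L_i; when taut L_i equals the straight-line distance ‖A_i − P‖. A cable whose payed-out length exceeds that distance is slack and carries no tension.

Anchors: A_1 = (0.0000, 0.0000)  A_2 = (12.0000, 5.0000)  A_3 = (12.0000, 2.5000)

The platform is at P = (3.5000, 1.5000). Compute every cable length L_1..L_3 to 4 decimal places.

(3.8079, 9.1924, 8.5586)

L_1 = √((0.0000−3.5000)² + (0.0000−1.5000)²) = 3.8079
L_2 = √((12.0000−3.5000)² + (5.0000−1.5000)²) = 9.1924
L_3 = √((12.0000−3.5000)² + (2.5000−1.5000)²) = 8.5586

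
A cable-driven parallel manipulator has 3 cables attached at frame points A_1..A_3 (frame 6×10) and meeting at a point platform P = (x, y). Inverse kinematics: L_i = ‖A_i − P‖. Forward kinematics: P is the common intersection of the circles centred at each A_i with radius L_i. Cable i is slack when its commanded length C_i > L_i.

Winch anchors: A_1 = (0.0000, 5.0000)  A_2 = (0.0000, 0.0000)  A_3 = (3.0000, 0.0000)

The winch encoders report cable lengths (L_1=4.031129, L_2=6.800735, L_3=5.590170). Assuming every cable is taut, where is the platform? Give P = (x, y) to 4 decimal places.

circle eqns → linear via eq_j − eq_1; set c_j = A_j·A_j − L_j²
c_1 = 0.0000+25.0000−16.2500 = 8.7500
0.0000·x + 10.0000·y = c_1−c_2 = 55.0000
-6.0000·x + 10.0000·y = c_1−c_3 = 31.0000
solve first two rows → x=4.0000, y=5.5000

(4.0000, 5.5000)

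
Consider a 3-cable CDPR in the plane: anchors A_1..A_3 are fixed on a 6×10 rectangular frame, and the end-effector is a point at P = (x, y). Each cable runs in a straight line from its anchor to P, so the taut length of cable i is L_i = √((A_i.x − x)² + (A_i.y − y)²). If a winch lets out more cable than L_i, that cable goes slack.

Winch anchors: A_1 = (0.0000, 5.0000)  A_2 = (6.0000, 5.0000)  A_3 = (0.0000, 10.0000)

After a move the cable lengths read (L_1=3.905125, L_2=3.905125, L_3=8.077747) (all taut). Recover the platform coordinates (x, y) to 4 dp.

expand ‖A_i−P‖²=L_i² and subtract eq 1 (k_i ≔ ‖A_i‖²−L_i²)
k_1 = 0.0000+25.0000−15.2500 = 9.7500
eq1−eq2 → [-12.0000  0.0000]·P = -36.0000
eq1−eq3 → [0.0000  -10.0000]·P = -25.0000
2×2 solve → P = (3.0000, 2.5000)

(3.0000, 2.5000)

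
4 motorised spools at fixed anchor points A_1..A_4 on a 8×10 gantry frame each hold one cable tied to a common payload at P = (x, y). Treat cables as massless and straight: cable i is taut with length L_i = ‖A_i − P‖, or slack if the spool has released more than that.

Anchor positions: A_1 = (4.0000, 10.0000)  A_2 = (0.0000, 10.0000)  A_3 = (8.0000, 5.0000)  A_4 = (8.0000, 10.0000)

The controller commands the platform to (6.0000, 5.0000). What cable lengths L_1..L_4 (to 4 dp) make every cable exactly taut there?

L_1: Δ = A_1−P = (-2.0000, 5.0000) → ‖Δ‖ = √29.0000 = 5.3852
L_2: Δ = A_2−P = (-6.0000, 5.0000) → ‖Δ‖ = √61.0000 = 7.8102
L_3: Δ = A_3−P = (2.0000, 0.0000) → ‖Δ‖ = √4.0000 = 2.0000
L_4: Δ = A_4−P = (2.0000, 5.0000) → ‖Δ‖ = √29.0000 = 5.3852

(5.3852, 7.8102, 2.0000, 5.3852)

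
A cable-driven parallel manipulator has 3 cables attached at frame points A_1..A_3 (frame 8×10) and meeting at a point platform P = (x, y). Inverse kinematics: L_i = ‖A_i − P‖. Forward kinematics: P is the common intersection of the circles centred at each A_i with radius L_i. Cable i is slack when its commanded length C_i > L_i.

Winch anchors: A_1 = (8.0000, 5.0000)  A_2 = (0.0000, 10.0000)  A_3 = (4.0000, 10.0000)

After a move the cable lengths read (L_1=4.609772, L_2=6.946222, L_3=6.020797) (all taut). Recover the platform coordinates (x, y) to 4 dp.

(3.5000, 4.0000)

circle eqns → linear via eq_j − eq_1; set k_j = A_j·A_j − L_j²
k_1 = 64.0000+25.0000−21.2500 = 67.7500
16.0000·x − 10.0000·y = k_1−k_2 = 16.0000
8.0000·x − 10.0000·y = k_1−k_3 = -12.0000
solve first two rows → x=3.5000, y=4.0000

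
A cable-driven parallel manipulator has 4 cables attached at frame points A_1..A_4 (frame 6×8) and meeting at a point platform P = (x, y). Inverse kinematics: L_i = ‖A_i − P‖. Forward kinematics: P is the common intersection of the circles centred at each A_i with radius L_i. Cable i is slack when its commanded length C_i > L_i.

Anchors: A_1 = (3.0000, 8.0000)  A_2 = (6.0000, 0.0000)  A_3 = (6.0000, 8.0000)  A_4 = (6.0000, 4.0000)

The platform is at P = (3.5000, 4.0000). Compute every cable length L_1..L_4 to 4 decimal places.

(4.0311, 4.7170, 4.7170, 2.5000)

L_1 = √((3.0000−3.5000)² + (8.0000−4.0000)²) = 4.0311
L_2 = √((6.0000−3.5000)² + (0.0000−4.0000)²) = 4.7170
L_3 = √((6.0000−3.5000)² + (8.0000−4.0000)²) = 4.7170
L_4 = √((6.0000−3.5000)² + (4.0000−4.0000)²) = 2.5000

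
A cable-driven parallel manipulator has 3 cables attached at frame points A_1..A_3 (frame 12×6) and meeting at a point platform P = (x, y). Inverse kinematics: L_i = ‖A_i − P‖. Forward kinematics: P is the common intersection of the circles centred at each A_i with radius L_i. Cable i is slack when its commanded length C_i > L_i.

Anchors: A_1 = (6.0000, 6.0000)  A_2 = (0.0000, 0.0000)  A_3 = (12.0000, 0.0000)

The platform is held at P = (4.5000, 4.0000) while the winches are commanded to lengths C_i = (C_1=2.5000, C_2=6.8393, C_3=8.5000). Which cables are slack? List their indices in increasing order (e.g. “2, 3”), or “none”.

cable 1: L_1 = ‖A_1−P‖ = 2.5000;  C_1 = 2.5000 → taut
cable 2: L_2 = ‖A_2−P‖ = 6.0208;  C_2 = 6.8393 → slack
cable 3: L_3 = ‖A_3−P‖ = 8.5000;  C_3 = 8.5000 → taut

2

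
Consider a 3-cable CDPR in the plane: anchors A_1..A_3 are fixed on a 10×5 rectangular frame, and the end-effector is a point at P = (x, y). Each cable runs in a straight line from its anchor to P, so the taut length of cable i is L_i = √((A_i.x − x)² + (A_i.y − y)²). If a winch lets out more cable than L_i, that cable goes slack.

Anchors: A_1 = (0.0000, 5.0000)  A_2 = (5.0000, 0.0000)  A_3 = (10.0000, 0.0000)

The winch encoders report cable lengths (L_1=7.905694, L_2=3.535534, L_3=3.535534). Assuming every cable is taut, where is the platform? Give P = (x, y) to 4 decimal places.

circle eqns → linear via eq_j − eq_1; set c_j = A_j·A_j − L_j²
c_1 = 0.0000+25.0000−62.5000 = -37.5000
-10.0000·x + 10.0000·y = c_1−c_2 = -50.0000
-20.0000·x + 10.0000·y = c_1−c_3 = -125.0000
solve first two rows → x=7.5000, y=2.5000

(7.5000, 2.5000)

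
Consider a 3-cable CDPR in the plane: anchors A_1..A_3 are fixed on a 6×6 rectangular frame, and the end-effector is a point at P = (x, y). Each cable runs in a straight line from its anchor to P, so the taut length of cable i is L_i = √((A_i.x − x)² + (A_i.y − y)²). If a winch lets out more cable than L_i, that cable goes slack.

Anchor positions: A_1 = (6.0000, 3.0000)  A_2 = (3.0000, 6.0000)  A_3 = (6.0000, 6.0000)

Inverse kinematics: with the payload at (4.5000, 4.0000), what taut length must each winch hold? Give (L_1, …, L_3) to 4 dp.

cable 1: Δx=1.5000, Δy=-1.0000; L_1 = √(Δx²+Δy²) = 1.8028
cable 2: Δx=-1.5000, Δy=2.0000; L_2 = √(Δx²+Δy²) = 2.5000
cable 3: Δx=1.5000, Δy=2.0000; L_3 = √(Δx²+Δy²) = 2.5000

(1.8028, 2.5000, 2.5000)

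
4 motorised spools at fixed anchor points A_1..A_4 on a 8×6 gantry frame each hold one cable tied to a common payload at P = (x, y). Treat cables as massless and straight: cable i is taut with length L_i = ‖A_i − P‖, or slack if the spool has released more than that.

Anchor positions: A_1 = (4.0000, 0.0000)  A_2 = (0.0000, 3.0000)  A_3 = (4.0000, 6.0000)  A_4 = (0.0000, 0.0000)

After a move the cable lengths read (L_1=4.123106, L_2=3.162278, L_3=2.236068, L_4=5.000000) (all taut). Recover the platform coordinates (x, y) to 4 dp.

(3.0000, 4.0000)

expand ‖A_i−P‖²=L_i² and subtract eq 1 (c_i ≔ ‖A_i‖²−L_i²)
c_1 = 16.0000+0.0000−17.0000 = -1.0000
eq1−eq2 → [8.0000  -6.0000]·P = 0.0000
eq1−eq3 → [0.0000  -12.0000]·P = -48.0000
eq1−eq4 → [8.0000  0.0000]·P = 24.0000
2×2 solve → P = (3.0000, 4.0000)
check cable 4: ‖A_4−P‖² = 25.0000 ≈ L_4² = 25.0000 ✓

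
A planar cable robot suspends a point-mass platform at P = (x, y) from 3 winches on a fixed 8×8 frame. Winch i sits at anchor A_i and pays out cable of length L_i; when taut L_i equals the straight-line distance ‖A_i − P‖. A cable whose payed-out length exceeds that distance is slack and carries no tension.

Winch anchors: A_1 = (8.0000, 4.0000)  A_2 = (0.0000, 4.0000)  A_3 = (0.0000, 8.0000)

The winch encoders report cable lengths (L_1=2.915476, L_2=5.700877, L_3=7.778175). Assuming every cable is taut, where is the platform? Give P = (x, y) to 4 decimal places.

(5.5000, 2.5000)

expand ‖A_i−P‖²=L_i² and subtract eq 1 (k_i ≔ ‖A_i‖²−L_i²)
k_1 = 64.0000+16.0000−8.5000 = 71.5000
eq1−eq2 → [16.0000  0.0000]·P = 88.0000
eq1−eq3 → [16.0000  -8.0000]·P = 68.0000
2×2 solve → P = (5.5000, 2.5000)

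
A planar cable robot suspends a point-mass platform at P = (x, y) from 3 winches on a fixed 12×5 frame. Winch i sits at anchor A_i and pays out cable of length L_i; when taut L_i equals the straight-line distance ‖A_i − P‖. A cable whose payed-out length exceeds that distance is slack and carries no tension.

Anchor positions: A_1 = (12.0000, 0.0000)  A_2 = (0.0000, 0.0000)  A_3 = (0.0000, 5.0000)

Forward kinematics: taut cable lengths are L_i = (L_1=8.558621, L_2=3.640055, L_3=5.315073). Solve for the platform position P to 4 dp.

expand ‖A_i−P‖²=L_i² and subtract eq 1 (q_i ≔ ‖A_i‖²−L_i²)
q_1 = 144.0000+0.0000−73.2500 = 70.7500
eq1−eq2 → [24.0000  0.0000]·P = 84.0000
eq1−eq3 → [24.0000  -10.0000]·P = 74.0000
2×2 solve → P = (3.5000, 1.0000)

(3.5000, 1.0000)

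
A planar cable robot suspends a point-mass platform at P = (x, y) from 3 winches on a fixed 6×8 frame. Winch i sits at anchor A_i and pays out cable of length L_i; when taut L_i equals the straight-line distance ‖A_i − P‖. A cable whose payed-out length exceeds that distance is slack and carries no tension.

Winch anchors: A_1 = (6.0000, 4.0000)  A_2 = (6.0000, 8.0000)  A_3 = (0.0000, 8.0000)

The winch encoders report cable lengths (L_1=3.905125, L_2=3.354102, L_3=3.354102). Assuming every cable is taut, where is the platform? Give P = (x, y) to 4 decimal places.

(3.0000, 6.5000)

circle eqns → linear via eq_j − eq_1; set k_j = A_j·A_j − L_j²
k_1 = 36.0000+16.0000−15.2500 = 36.7500
0.0000·x − 8.0000·y = k_1−k_2 = -52.0000
12.0000·x − 8.0000·y = k_1−k_3 = -16.0000
solve first two rows → x=3.0000, y=6.5000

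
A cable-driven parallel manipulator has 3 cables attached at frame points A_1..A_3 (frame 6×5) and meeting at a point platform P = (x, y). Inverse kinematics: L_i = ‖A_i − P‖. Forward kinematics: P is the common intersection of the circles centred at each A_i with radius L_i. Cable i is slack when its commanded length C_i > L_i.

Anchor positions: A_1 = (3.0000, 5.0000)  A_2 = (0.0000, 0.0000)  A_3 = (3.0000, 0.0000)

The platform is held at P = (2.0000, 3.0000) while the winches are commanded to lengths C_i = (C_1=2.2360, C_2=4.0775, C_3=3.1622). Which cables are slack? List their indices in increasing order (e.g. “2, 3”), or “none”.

2

i=1: geometric 2.2361 vs commanded 2.2360 ⇒ taut
i=2: geometric 3.6056 vs commanded 4.0775 ⇒ slack
i=3: geometric 3.1623 vs commanded 3.1622 ⇒ taut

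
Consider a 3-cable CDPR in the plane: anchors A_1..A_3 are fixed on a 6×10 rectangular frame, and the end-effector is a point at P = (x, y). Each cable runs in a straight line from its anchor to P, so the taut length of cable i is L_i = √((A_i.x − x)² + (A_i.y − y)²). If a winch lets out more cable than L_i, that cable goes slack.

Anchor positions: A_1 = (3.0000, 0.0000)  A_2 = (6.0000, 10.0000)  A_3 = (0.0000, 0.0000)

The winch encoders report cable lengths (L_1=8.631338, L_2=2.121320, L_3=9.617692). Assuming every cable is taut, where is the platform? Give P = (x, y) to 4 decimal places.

circle eqns → linear via eq_j − eq_1; set q_j = A_j·A_j − L_j²
q_1 = 9.0000+0.0000−74.5000 = -65.5000
-6.0000·x − 20.0000·y = q_1−q_2 = -197.0000
6.0000·x + 0.0000·y = q_1−q_3 = 27.0000
solve first two rows → x=4.5000, y=8.5000

(4.5000, 8.5000)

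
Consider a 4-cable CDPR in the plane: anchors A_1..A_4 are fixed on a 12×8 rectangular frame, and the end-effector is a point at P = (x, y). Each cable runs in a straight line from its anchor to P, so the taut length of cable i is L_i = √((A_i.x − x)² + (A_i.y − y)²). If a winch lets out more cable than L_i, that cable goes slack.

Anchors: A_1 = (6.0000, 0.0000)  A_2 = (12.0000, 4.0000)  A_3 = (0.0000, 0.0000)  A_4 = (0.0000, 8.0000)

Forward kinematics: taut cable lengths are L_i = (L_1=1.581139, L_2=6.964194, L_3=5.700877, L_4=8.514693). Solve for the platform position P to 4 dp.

(5.5000, 1.5000)

each cable: (A_i−P)·(A_i−P) = L_i²; let c_i = ‖A_i‖²−L_i²
c_1 = 36.0000+0.0000−2.5000 = 33.5000
row 1: -12.0000x − 8.0000y = -78.0000  (c_2=111.5000)
row 2: 12.0000x + 0.0000y = 66.0000  (c_3=-32.5000)
row 3: 12.0000x − 16.0000y = 42.0000  (c_4=-8.5000)
Cramer on rows 1–2 → x = 5.5000, y = 1.5000
check cable 4: ‖A_4−P‖² = 72.5000 ≈ L_4² = 72.5000 ✓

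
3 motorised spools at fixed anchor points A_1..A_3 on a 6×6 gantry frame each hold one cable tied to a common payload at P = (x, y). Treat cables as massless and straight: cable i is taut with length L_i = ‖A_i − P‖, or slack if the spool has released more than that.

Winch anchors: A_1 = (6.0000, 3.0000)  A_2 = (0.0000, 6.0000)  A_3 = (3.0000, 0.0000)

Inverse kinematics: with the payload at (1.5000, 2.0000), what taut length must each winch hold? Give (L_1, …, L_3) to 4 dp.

cable 1: Δx=4.5000, Δy=1.0000; L_1 = √(Δx²+Δy²) = 4.6098
cable 2: Δx=-1.5000, Δy=4.0000; L_2 = √(Δx²+Δy²) = 4.2720
cable 3: Δx=1.5000, Δy=-2.0000; L_3 = √(Δx²+Δy²) = 2.5000

(4.6098, 4.2720, 2.5000)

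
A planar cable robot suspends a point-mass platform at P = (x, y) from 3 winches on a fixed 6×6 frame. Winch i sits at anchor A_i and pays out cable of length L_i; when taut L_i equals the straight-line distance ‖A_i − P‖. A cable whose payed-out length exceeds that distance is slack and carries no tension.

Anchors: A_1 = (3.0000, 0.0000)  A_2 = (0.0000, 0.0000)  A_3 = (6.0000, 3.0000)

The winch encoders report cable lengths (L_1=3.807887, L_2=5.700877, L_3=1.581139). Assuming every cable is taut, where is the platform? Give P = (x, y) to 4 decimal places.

(4.5000, 3.5000)

each cable: (A_i−P)·(A_i−P) = L_i²; let c_i = ‖A_i‖²−L_i²
c_1 = 9.0000+0.0000−14.5000 = -5.5000
row 1: 6.0000x + 0.0000y = 27.0000  (c_2=-32.5000)
row 2: -6.0000x − 6.0000y = -48.0000  (c_3=42.5000)
Cramer on rows 1–2 → x = 4.5000, y = 3.5000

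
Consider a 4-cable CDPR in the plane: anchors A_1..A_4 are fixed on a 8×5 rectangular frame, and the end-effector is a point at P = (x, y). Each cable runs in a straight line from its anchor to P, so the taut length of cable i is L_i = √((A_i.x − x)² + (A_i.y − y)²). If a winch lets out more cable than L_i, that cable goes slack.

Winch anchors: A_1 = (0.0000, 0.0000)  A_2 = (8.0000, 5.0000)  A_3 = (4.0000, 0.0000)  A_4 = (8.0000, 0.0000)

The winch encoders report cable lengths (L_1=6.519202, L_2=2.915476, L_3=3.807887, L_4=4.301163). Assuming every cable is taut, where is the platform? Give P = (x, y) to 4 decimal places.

each cable: (A_i−P)·(A_i−P) = L_i²; let q_i = ‖A_i‖²−L_i²
q_1 = 0.0000+0.0000−42.5000 = -42.5000
row 1: -16.0000x − 10.0000y = -123.0000  (q_2=80.5000)
row 2: -8.0000x + 0.0000y = -44.0000  (q_3=1.5000)
row 3: -16.0000x + 0.0000y = -88.0000  (q_4=45.5000)
Cramer on rows 1–2 → x = 5.5000, y = 3.5000
check cable 4: ‖A_4−P‖² = 18.5000 ≈ L_4² = 18.5000 ✓

(5.5000, 3.5000)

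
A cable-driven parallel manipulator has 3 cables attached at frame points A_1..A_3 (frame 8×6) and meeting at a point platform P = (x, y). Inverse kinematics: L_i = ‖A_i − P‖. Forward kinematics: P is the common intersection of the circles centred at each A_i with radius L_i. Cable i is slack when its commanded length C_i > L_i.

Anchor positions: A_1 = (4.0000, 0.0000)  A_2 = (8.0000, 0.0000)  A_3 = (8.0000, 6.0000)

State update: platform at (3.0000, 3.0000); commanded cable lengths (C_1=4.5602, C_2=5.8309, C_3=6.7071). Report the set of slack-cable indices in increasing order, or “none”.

1, 3

i=1: geometric 3.1623 vs commanded 4.5602 ⇒ slack
i=2: geometric 5.8310 vs commanded 5.8309 ⇒ taut
i=3: geometric 5.8310 vs commanded 6.7071 ⇒ slack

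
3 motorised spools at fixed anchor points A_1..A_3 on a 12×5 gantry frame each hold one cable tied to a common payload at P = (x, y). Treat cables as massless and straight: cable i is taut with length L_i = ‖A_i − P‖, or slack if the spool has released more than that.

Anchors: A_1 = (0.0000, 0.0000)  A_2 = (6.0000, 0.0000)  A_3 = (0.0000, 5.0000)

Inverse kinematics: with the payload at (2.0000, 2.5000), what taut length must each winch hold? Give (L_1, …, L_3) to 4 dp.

(3.2016, 4.7170, 3.2016)

cable 1: Δx=-2.0000, Δy=-2.5000; L_1 = √(Δx²+Δy²) = 3.2016
cable 2: Δx=4.0000, Δy=-2.5000; L_2 = √(Δx²+Δy²) = 4.7170
cable 3: Δx=-2.0000, Δy=2.5000; L_3 = √(Δx²+Δy²) = 3.2016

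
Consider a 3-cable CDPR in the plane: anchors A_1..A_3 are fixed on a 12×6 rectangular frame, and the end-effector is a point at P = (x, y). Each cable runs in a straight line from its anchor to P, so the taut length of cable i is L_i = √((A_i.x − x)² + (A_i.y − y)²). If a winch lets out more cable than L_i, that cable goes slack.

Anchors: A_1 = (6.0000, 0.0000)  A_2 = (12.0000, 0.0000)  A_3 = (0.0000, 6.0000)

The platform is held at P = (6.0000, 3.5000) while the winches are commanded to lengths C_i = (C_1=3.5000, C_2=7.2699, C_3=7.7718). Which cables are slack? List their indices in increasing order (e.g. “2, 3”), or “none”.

2, 3

cable 1: L_1 = ‖A_1−P‖ = 3.5000;  C_1 = 3.5000 → taut
cable 2: L_2 = ‖A_2−P‖ = 6.9462;  C_2 = 7.2699 → slack
cable 3: L_3 = ‖A_3−P‖ = 6.5000;  C_3 = 7.7718 → slack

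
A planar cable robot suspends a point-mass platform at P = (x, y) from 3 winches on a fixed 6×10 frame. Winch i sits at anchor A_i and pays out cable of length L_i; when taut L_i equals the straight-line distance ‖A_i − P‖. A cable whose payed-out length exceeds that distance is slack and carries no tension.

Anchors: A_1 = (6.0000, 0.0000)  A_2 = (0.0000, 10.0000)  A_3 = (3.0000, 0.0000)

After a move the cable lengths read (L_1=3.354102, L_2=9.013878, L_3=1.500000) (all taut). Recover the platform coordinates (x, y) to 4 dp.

(3.0000, 1.5000)

circle eqns → linear via eq_j − eq_1; set q_j = A_j·A_j − L_j²
q_1 = 36.0000+0.0000−11.2500 = 24.7500
12.0000·x − 20.0000·y = q_1−q_2 = 6.0000
6.0000·x + 0.0000·y = q_1−q_3 = 18.0000
solve first two rows → x=3.0000, y=1.5000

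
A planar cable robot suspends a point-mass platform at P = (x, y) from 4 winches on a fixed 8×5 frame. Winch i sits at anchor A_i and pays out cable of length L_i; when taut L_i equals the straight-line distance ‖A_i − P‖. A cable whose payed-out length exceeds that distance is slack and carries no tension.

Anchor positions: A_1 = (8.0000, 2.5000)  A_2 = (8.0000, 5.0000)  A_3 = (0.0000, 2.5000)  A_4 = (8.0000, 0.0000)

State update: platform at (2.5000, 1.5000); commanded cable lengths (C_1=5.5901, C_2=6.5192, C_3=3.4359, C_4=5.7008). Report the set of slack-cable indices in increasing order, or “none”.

3

i=1: geometric 5.5902 vs commanded 5.5901 ⇒ taut
i=2: geometric 6.5192 vs commanded 6.5192 ⇒ taut
i=3: geometric 2.6926 vs commanded 3.4359 ⇒ slack
i=4: geometric 5.7009 vs commanded 5.7008 ⇒ taut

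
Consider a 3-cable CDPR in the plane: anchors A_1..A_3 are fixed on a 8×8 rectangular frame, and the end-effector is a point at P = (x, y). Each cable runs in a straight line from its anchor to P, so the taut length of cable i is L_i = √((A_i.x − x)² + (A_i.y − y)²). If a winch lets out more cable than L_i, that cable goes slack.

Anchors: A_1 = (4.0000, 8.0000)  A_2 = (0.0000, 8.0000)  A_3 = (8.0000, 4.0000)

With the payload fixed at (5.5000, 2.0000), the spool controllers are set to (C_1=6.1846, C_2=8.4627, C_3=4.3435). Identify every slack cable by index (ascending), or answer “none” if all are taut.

cable 1: √((-1.5000)²+(6.0000)²)=6.1847, C_1=6.1846: taut
cable 2: √((-5.5000)²+(6.0000)²)=8.1394, C_2=8.4627: slack
cable 3: √((2.5000)²+(2.0000)²)=3.2016, C_3=4.3435: slack

2, 3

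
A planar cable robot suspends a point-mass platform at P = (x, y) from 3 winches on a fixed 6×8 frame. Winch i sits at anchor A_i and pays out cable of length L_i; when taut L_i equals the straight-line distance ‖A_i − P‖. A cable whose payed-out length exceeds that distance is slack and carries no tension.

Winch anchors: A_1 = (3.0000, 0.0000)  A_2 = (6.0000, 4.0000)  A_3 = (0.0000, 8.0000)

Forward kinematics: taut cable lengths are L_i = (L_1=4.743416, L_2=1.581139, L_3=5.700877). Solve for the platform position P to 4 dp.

expand ‖A_i−P‖²=L_i² and subtract eq 1 (q_i ≔ ‖A_i‖²−L_i²)
q_1 = 9.0000+0.0000−22.5000 = -13.5000
eq1−eq2 → [-6.0000  -8.0000]·P = -63.0000
eq1−eq3 → [6.0000  -16.0000]·P = -45.0000
2×2 solve → P = (4.5000, 4.5000)

(4.5000, 4.5000)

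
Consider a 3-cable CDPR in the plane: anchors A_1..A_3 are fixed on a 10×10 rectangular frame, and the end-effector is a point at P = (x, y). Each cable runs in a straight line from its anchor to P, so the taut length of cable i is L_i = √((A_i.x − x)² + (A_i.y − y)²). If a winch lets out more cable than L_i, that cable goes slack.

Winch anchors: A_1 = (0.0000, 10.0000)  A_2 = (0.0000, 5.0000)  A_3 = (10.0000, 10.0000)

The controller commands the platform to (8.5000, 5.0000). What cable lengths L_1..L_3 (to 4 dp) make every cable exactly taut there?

(9.8615, 8.5000, 5.2202)

L_1 = √((0.0000−8.5000)² + (10.0000−5.0000)²) = 9.8615
L_2 = √((0.0000−8.5000)² + (5.0000−5.0000)²) = 8.5000
L_3 = √((10.0000−8.5000)² + (10.0000−5.0000)²) = 5.2202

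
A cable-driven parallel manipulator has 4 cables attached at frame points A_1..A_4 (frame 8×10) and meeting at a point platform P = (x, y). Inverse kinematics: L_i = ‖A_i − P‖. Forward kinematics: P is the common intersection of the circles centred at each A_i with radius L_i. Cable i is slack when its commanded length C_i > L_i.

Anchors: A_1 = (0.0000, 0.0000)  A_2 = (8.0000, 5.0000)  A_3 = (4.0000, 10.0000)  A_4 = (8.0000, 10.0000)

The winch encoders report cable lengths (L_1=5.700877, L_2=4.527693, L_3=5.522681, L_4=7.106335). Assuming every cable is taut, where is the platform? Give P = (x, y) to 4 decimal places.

(3.5000, 4.5000)

circle eqns → linear via eq_j − eq_1; set c_j = A_j·A_j − L_j²
c_1 = 0.0000+0.0000−32.5000 = -32.5000
-16.0000·x − 10.0000·y = c_1−c_2 = -101.0000
-8.0000·x − 20.0000·y = c_1−c_3 = -118.0000
-16.0000·x − 20.0000·y = c_1−c_4 = -146.0000
solve first two rows → x=3.5000, y=4.5000
check cable 4: ‖A_4−P‖² = 50.5000 ≈ L_4² = 50.5000 ✓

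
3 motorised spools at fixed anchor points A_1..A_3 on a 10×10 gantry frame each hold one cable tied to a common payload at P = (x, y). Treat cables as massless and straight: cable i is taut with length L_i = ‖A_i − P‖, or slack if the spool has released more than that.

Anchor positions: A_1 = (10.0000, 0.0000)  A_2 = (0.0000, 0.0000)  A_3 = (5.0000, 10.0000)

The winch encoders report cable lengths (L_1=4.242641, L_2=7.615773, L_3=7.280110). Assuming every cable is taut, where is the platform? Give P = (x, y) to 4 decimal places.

(7.0000, 3.0000)

circle eqns → linear via eq_j − eq_1; set q_j = A_j·A_j − L_j²
q_1 = 100.0000+0.0000−18.0000 = 82.0000
20.0000·x + 0.0000·y = q_1−q_2 = 140.0000
10.0000·x − 20.0000·y = q_1−q_3 = 10.0000
solve first two rows → x=7.0000, y=3.0000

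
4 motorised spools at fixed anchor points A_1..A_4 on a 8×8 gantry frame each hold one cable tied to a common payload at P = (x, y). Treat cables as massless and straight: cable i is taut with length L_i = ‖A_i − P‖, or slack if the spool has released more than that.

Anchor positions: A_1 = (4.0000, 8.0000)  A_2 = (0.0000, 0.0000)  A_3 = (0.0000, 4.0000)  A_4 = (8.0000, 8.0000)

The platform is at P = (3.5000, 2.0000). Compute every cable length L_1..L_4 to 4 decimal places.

L_1 = √((4.0000−3.5000)² + (8.0000−2.0000)²) = 6.0208
L_2 = √((0.0000−3.5000)² + (0.0000−2.0000)²) = 4.0311
L_3 = √((0.0000−3.5000)² + (4.0000−2.0000)²) = 4.0311
L_4 = √((8.0000−3.5000)² + (8.0000−2.0000)²) = 7.5000

(6.0208, 4.0311, 4.0311, 7.5000)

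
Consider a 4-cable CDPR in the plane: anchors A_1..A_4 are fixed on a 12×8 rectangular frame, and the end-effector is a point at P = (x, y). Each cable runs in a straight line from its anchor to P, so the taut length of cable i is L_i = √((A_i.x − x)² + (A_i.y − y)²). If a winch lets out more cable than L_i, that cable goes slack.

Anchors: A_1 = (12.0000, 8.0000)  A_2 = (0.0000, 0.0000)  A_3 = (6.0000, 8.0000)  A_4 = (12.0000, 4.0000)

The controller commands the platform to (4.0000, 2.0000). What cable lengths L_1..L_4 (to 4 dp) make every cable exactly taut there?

L_1 = √((12.0000−4.0000)² + (8.0000−2.0000)²) = 10.0000
L_2 = √((0.0000−4.0000)² + (0.0000−2.0000)²) = 4.4721
L_3 = √((6.0000−4.0000)² + (8.0000−2.0000)²) = 6.3246
L_4 = √((12.0000−4.0000)² + (4.0000−2.0000)²) = 8.2462

(10.0000, 4.4721, 6.3246, 8.2462)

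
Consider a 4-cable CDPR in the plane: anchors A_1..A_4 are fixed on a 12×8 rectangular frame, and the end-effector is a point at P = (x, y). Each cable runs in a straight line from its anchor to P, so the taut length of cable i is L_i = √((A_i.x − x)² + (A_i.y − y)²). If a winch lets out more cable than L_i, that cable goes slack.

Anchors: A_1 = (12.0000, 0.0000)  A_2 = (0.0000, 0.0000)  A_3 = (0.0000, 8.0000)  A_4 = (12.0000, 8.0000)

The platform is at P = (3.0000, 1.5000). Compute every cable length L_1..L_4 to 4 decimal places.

(9.1241, 3.3541, 7.1589, 11.1018)

cable 1: Δx=9.0000, Δy=-1.5000; L_1 = √(Δx²+Δy²) = 9.1241
cable 2: Δx=-3.0000, Δy=-1.5000; L_2 = √(Δx²+Δy²) = 3.3541
cable 3: Δx=-3.0000, Δy=6.5000; L_3 = √(Δx²+Δy²) = 7.1589
cable 4: Δx=9.0000, Δy=6.5000; L_4 = √(Δx²+Δy²) = 11.1018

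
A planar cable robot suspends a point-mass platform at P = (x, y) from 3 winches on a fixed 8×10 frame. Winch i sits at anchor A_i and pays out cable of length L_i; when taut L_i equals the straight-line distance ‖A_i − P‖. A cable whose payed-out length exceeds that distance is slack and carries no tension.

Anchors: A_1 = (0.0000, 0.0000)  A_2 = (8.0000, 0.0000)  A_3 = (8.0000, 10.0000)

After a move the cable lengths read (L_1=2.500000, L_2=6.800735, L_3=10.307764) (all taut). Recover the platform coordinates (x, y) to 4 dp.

(1.5000, 2.0000)

each cable: (A_i−P)·(A_i−P) = L_i²; let k_i = ‖A_i‖²−L_i²
k_1 = 0.0000+0.0000−6.2500 = -6.2500
row 1: -16.0000x + 0.0000y = -24.0000  (k_2=17.7500)
row 2: -16.0000x − 20.0000y = -64.0000  (k_3=57.7500)
Cramer on rows 1–2 → x = 1.5000, y = 2.0000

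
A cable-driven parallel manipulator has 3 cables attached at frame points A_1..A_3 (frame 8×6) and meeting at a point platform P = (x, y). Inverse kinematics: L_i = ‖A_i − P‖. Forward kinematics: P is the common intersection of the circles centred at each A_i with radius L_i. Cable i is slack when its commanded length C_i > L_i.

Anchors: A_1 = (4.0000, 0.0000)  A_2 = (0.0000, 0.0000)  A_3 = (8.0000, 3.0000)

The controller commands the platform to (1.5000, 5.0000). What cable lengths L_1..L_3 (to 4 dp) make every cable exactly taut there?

(5.5902, 5.2202, 6.8007)

L_1 = √((4.0000−1.5000)² + (0.0000−5.0000)²) = 5.5902
L_2 = √((0.0000−1.5000)² + (0.0000−5.0000)²) = 5.2202
L_3 = √((8.0000−1.5000)² + (3.0000−5.0000)²) = 6.8007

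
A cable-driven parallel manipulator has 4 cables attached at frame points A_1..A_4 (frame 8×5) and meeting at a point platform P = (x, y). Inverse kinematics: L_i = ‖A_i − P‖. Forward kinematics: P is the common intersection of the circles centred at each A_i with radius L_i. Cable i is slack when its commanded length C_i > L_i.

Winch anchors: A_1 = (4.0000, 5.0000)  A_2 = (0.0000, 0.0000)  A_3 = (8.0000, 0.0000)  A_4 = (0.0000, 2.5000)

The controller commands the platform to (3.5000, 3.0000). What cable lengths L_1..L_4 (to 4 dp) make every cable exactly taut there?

(2.0616, 4.6098, 5.4083, 3.5355)

cable 1: Δx=0.5000, Δy=2.0000; L_1 = √(Δx²+Δy²) = 2.0616
cable 2: Δx=-3.5000, Δy=-3.0000; L_2 = √(Δx²+Δy²) = 4.6098
cable 3: Δx=4.5000, Δy=-3.0000; L_3 = √(Δx²+Δy²) = 5.4083
cable 4: Δx=-3.5000, Δy=-0.5000; L_4 = √(Δx²+Δy²) = 3.5355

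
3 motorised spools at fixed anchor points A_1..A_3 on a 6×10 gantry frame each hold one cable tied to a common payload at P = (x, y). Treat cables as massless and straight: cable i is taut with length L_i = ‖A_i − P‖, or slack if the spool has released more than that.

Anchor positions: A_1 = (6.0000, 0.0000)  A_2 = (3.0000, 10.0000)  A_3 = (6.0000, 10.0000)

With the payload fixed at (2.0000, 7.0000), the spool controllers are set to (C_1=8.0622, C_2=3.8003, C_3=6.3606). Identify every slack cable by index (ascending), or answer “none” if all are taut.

cable 1: √((4.0000)²+(-7.0000)²)=8.0623, C_1=8.0622: taut
cable 2: √((1.0000)²+(3.0000)²)=3.1623, C_2=3.8003: slack
cable 3: √((4.0000)²+(3.0000)²)=5.0000, C_3=6.3606: slack

2, 3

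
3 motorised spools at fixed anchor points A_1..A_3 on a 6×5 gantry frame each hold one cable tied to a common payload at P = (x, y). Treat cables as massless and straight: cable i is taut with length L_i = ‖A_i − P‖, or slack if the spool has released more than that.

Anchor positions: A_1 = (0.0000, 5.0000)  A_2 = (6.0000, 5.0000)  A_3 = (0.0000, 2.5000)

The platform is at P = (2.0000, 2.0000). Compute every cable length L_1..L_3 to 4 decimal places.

(3.6056, 5.0000, 2.0616)

L_1: Δ = A_1−P = (-2.0000, 3.0000) → ‖Δ‖ = √13.0000 = 3.6056
L_2: Δ = A_2−P = (4.0000, 3.0000) → ‖Δ‖ = √25.0000 = 5.0000
L_3: Δ = A_3−P = (-2.0000, 0.5000) → ‖Δ‖ = √4.2500 = 2.0616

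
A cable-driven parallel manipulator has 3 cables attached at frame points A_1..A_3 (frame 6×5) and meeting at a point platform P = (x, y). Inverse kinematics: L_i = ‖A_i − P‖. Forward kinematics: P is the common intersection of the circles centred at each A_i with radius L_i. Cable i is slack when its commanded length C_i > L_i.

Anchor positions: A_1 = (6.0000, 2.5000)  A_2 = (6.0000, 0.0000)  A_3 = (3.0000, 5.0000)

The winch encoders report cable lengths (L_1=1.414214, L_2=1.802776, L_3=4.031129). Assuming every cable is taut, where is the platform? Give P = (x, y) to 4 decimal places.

expand ‖A_i−P‖²=L_i² and subtract eq 1 (c_i ≔ ‖A_i‖²−L_i²)
c_1 = 36.0000+6.2500−2.0000 = 40.2500
eq1−eq2 → [0.0000  5.0000]·P = 7.5000
eq1−eq3 → [6.0000  -5.0000]·P = 22.5000
2×2 solve → P = (5.0000, 1.5000)

(5.0000, 1.5000)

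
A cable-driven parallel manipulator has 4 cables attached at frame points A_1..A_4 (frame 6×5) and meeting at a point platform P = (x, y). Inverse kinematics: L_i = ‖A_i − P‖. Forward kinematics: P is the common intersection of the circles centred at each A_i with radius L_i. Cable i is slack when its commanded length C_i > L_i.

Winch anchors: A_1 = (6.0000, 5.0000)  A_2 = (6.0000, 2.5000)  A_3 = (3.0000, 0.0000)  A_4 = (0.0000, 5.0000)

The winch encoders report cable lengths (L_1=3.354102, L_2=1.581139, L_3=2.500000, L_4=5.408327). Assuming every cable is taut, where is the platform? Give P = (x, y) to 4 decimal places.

each cable: (A_i−P)·(A_i−P) = L_i²; let c_i = ‖A_i‖²−L_i²
c_1 = 36.0000+25.0000−11.2500 = 49.7500
row 1: 0.0000x + 5.0000y = 10.0000  (c_2=39.7500)
row 2: 6.0000x + 10.0000y = 47.0000  (c_3=2.7500)
row 3: 12.0000x + 0.0000y = 54.0000  (c_4=-4.2500)
Cramer on rows 1–2 → x = 4.5000, y = 2.0000
check cable 4: ‖A_4−P‖² = 29.2500 ≈ L_4² = 29.2500 ✓

(4.5000, 2.0000)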